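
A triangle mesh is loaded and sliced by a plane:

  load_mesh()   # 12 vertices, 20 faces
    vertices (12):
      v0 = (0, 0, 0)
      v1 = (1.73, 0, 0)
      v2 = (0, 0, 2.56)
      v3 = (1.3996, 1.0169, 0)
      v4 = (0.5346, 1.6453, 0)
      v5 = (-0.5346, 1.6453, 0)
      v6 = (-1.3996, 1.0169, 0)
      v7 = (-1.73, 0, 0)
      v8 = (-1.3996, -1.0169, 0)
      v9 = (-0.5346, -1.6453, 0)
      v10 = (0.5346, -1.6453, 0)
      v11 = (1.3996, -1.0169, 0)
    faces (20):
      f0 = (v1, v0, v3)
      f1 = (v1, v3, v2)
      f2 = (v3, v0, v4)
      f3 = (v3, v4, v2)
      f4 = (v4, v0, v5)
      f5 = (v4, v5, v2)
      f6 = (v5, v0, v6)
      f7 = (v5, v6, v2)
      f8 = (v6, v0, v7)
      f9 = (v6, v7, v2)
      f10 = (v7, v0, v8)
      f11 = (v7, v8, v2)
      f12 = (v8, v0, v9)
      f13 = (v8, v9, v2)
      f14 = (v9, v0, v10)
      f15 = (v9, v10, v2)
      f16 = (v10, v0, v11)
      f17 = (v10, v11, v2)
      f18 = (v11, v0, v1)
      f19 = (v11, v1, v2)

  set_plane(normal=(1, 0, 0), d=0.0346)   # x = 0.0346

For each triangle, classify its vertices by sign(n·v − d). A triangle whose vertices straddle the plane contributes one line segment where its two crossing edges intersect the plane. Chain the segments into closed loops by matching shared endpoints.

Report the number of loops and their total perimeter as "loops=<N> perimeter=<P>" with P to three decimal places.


loops=1 perimeter=9.300

Straddling triangles (12 of 20):
  (v1,v0,v3) [+-+] → (0.0346, 0, 0)–(0.0346, 0.0251391, 0)  len=0.0251
  (v1,v3,v2) [++-] → (0.0346, 0.0251391, 2.49671)–(0.0346, 0, 2.5088)  len=0.0279
  (v3,v0,v4) [+-+] → (0.0346, 0.0251391, 0)–(0.0346, 0.106486, 0)  len=0.0813
  (v3,v4,v2) [++-] → (0.0346, 0.106486, 2.39431)–(0.0346, 0.0251391, 2.49671)  len=0.1308
  (v4,v0,v5) [+--] → (0.0346, 0.106486, 0)–(0.0346, 1.6453, 0)  len=1.5388
  (v4,v5,v2) [+--] → (0.0346, 1.6453, 0)–(0.0346, 0.106486, 2.39431)  len=2.8462
  (v9,v0,v10) [--+] → (0.0346, -0.106486, 0)–(0.0346, -1.6453, 0)  len=1.5388
  (v9,v10,v2) [-+-] → (0.0346, -1.6453, 0)–(0.0346, -0.106486, 2.39431)  len=2.8462
  (v10,v0,v11) [+-+] → (0.0346, -0.106486, 0)–(0.0346, -0.0251391, 0)  len=0.0813
  (v10,v11,v2) [++-] → (0.0346, -0.0251391, 2.49671)–(0.0346, -0.106486, 2.39431)  len=0.1308
  (v11,v0,v1) [+-+] → (0.0346, -0.0251391, 0)–(0.0346, 0, 0)  len=0.0251
  (v11,v1,v2) [++-] → (0.0346, 0, 2.5088)–(0.0346, -0.0251391, 2.49671)  len=0.0279

Chained into 1 loop(s):
  loop 1: 12 segments, perimeter = 9.3003
Total perimeter = 9.300


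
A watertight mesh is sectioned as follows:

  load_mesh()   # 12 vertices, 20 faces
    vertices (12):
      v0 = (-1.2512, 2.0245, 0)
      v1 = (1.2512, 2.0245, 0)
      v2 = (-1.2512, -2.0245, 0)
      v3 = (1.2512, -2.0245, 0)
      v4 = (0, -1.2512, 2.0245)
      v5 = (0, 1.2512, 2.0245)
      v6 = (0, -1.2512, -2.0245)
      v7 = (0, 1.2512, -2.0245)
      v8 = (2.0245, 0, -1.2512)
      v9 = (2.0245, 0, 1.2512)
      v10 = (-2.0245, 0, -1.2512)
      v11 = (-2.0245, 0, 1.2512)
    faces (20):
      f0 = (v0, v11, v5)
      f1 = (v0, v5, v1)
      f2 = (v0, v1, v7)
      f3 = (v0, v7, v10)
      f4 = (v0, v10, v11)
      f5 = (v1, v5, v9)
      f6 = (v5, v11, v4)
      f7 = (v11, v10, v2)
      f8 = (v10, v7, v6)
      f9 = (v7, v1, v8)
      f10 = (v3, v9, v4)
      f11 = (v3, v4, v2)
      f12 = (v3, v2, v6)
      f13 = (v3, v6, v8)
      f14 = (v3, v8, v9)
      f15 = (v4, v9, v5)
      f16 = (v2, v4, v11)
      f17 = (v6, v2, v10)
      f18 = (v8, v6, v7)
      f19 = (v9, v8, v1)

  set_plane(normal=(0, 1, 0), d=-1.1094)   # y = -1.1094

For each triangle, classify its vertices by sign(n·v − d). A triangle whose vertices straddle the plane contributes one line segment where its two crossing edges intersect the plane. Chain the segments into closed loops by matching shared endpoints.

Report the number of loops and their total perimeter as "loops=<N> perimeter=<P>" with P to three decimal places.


Straddling triangles (10 of 20):
  (v5,v11,v4) [++-] → (-0.229439, -1.1094, 1.93686)–(0, -1.1094, 2.0245)  len=0.2456
  (v11,v10,v2) [++-] → (-1.60074, -1.1094, -0.565558)–(-1.60074, -1.1094, 0.565558)  len=1.1311
  (v10,v7,v6) [++-] → (0, -1.1094, -2.0245)–(-0.229439, -1.1094, -1.93686)  len=0.2456
  (v3,v9,v4) [-+-] → (1.60074, -1.1094, 0.565558)–(0.229439, -1.1094, 1.93686)  len=1.9393
  (v3,v6,v8) [--+] → (0.229439, -1.1094, -1.93686)–(1.60074, -1.1094, -0.565558)  len=1.9393
  (v3,v8,v9) [-++] → (1.60074, -1.1094, -0.565558)–(1.60074, -1.1094, 0.565558)  len=1.1311
  (v4,v9,v5) [-++] → (0.229439, -1.1094, 1.93686)–(0, -1.1094, 2.0245)  len=0.2456
  (v2,v4,v11) [--+] → (-0.229439, -1.1094, 1.93686)–(-1.60074, -1.1094, 0.565558)  len=1.9393
  (v6,v2,v10) [--+] → (-1.60074, -1.1094, -0.565558)–(-0.229439, -1.1094, -1.93686)  len=1.9393
  (v8,v6,v7) [+-+] → (0.229439, -1.1094, -1.93686)–(0, -1.1094, -2.0245)  len=0.2456

Chained into 1 loop(s):
  loop 1: 10 segments, perimeter = 11.0019
Total perimeter = 11.002

loops=1 perimeter=11.002


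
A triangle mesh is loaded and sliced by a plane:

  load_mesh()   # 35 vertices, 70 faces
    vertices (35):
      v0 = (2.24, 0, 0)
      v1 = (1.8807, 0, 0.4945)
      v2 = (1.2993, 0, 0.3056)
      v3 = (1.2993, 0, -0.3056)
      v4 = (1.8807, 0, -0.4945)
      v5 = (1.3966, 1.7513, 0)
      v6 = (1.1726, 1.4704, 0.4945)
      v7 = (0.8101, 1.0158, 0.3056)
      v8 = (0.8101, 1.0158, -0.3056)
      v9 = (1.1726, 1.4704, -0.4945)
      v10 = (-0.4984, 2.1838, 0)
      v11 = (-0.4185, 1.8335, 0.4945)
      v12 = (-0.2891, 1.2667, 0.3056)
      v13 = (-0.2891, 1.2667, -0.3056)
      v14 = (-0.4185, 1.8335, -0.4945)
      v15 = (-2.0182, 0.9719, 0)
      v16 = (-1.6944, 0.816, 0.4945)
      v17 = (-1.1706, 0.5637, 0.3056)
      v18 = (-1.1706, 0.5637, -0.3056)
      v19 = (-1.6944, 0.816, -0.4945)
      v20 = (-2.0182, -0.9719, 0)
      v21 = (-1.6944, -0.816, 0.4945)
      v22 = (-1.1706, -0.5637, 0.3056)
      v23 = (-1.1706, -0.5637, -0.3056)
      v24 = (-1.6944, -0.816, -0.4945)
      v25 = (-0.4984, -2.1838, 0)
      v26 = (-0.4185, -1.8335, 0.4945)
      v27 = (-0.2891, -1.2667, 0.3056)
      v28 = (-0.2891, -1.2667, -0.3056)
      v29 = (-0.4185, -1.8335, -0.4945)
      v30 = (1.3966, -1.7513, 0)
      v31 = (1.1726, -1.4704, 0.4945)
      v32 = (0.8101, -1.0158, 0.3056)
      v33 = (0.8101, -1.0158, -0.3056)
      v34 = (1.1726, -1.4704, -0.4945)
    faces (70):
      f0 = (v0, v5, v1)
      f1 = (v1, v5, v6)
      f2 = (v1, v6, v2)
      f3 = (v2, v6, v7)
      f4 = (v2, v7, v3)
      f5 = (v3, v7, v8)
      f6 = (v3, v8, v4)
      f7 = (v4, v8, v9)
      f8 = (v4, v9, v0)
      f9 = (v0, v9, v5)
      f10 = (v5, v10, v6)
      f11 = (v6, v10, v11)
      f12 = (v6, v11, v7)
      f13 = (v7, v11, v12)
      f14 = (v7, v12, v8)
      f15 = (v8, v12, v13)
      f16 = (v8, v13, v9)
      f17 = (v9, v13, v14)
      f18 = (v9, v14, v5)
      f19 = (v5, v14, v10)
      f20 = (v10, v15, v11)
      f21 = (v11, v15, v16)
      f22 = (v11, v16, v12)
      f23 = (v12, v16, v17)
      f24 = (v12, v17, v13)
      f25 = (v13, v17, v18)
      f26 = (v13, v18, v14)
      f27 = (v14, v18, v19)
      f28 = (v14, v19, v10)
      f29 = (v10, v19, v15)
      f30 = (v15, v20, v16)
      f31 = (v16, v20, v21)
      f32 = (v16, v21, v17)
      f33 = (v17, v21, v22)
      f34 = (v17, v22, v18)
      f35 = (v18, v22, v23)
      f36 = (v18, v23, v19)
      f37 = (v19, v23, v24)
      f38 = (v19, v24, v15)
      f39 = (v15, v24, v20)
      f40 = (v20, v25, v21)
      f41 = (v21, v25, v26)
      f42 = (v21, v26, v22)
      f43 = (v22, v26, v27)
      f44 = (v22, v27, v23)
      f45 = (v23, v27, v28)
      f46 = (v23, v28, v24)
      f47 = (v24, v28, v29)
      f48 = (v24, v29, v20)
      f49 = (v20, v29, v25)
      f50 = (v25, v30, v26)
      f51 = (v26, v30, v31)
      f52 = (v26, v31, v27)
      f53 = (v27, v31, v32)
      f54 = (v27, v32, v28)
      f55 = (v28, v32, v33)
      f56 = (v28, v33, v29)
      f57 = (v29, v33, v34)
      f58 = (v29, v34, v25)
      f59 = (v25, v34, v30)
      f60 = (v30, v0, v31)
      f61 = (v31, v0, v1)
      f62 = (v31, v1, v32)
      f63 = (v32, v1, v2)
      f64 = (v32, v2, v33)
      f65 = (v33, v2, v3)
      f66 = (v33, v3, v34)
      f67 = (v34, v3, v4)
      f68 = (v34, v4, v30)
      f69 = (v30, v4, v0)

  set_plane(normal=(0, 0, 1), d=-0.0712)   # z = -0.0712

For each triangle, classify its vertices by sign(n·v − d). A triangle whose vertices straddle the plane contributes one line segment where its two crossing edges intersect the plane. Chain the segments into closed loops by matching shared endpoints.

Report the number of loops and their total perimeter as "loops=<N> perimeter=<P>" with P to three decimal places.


loops=2 perimeter=21.185

Straddling triangles (28 of 70):
  (v2,v7,v3) [++-] → (1.11169, 0.389567, -0.0712)–(1.2993, 0, -0.0712)  len=0.4324
  (v3,v7,v8) [-+-] → (1.11169, 0.389567, -0.0712)–(0.8101, 1.0158, -0.0712)  len=0.6951
  (v4,v9,v0) [--+] → (2.08631, 0.211714, -0.0712)–(2.18827, 0, -0.0712)  len=0.2350
  (v0,v9,v5) [+-+] → (2.08631, 0.211714, -0.0712)–(1.36435, 1.71085, -0.0712)  len=1.6639
  (v7,v12,v8) [++-] → (0.388548, 1.11202, -0.0712)–(0.8101, 1.0158, -0.0712)  len=0.4324
  (v8,v12,v13) [-+-] → (0.388548, 1.11202, -0.0712)–(-0.2891, 1.2667, -0.0712)  len=0.6951
  (v9,v14,v5) [--+] → (1.13525, 1.76314, -0.0712)–(1.36435, 1.71085, -0.0712)  len=0.2350
  (v5,v14,v10) [+-+] → (1.13525, 1.76314, -0.0712)–(-0.486896, 2.13336, -0.0712)  len=1.6639
  (v12,v17,v13) [++-] → (-0.627162, 0.997094, -0.0712)–(-0.2891, 1.2667, -0.0712)  len=0.4324
  (v13,v17,v18) [-+-] → (-0.627162, 0.997094, -0.0712)–(-1.1706, 0.5637, -0.0712)  len=0.6951
  (v14,v19,v10) [--+] → (-0.670605, 1.98686, -0.0712)–(-0.486896, 2.13336, -0.0712)  len=0.2350
  (v10,v19,v15) [+-+] → (-0.670605, 1.98686, -0.0712)–(-1.97158, 0.949453, -0.0712)  len=1.6640
  (v17,v22,v18) [++-] → (-1.1706, 0.131333, -0.0712)–(-1.1706, 0.5637, -0.0712)  len=0.4324
  (v18,v22,v23) [-+-] → (-1.1706, 0.131333, -0.0712)–(-1.1706, -0.5637, -0.0712)  len=0.6950
  (v19,v24,v15) [--+] → (-1.97158, 0.714471, -0.0712)–(-1.97158, 0.949453, -0.0712)  len=0.2350
  (v15,v24,v20) [+-+] → (-1.97158, 0.714471, -0.0712)–(-1.97158, -0.949453, -0.0712)  len=1.6639
  (v22,v27,v23) [++-] → (-0.832538, -0.833306, -0.0712)–(-1.1706, -0.5637, -0.0712)  len=0.4324
  (v23,v27,v28) [-+-] → (-0.832538, -0.833306, -0.0712)–(-0.2891, -1.2667, -0.0712)  len=0.6951
  (v24,v29,v20) [--+] → (-1.78787, -1.09596, -0.0712)–(-1.97158, -0.949453, -0.0712)  len=0.2350
  (v20,v29,v25) [+-+] → (-1.78787, -1.09596, -0.0712)–(-0.486896, -2.13336, -0.0712)  len=1.6640
  (v27,v32,v28) [++-] → (0.132452, -1.17048, -0.0712)–(-0.2891, -1.2667, -0.0712)  len=0.4324
  (v28,v32,v33) [-+-] → (0.132452, -1.17048, -0.0712)–(0.8101, -1.0158, -0.0712)  len=0.6951
  (v29,v34,v25) [--+] → (-0.257803, -2.08108, -0.0712)–(-0.486896, -2.13336, -0.0712)  len=0.2350
  (v25,v34,v30) [+-+] → (-0.257803, -2.08108, -0.0712)–(1.36435, -1.71085, -0.0712)  len=1.6639
  (v32,v2,v33) [++-] → (0.997712, -0.626233, -0.0712)–(0.8101, -1.0158, -0.0712)  len=0.4324
  (v33,v2,v3) [-+-] → (0.997712, -0.626233, -0.0712)–(1.2993, 0, -0.0712)  len=0.6951
  (v34,v4,v30) [--+] → (1.4663, -1.49914, -0.0712)–(1.36435, -1.71085, -0.0712)  len=0.2350
  (v30,v4,v0) [+-+] → (1.4663, -1.49914, -0.0712)–(2.18827, 0, -0.0712)  len=1.6639

Chained into 2 loop(s):
  loop 1: 14 segments, perimeter = 7.8923
  loop 2: 14 segments, perimeter = 13.2923
Total perimeter = 21.185


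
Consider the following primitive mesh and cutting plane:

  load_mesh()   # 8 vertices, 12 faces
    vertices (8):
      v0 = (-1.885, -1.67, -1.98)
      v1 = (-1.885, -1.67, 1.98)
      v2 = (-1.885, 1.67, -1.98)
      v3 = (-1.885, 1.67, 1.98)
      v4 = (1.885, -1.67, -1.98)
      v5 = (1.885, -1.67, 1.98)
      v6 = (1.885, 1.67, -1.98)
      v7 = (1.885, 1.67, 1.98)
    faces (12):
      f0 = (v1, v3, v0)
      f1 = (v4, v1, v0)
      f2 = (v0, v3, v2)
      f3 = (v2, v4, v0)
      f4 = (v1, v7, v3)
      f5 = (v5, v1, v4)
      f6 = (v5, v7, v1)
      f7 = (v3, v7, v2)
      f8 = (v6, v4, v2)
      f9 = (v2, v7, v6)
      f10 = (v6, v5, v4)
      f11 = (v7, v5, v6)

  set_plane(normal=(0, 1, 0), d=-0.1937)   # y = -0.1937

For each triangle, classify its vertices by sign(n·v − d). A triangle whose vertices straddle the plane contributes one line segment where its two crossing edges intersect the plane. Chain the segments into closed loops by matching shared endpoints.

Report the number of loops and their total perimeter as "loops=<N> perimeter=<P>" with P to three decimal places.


loops=1 perimeter=15.460

Straddling triangles (8 of 12):
  (v1,v3,v0) [-+-] → (-1.885, -0.1937, 1.98)–(-1.885, -0.1937, -0.229656)  len=2.2097
  (v0,v3,v2) [-++] → (-1.885, -0.1937, -0.229656)–(-1.885, -0.1937, -1.98)  len=1.7503
  (v2,v4,v0) [+--] → (0.218637, -0.1937, -1.98)–(-1.885, -0.1937, -1.98)  len=2.1036
  (v1,v7,v3) [-++] → (-0.218637, -0.1937, 1.98)–(-1.885, -0.1937, 1.98)  len=1.6664
  (v5,v7,v1) [-+-] → (1.885, -0.1937, 1.98)–(-0.218637, -0.1937, 1.98)  len=2.1036
  (v6,v4,v2) [+-+] → (1.885, -0.1937, -1.98)–(0.218637, -0.1937, -1.98)  len=1.6664
  (v6,v5,v4) [+--] → (1.885, -0.1937, 0.229656)–(1.885, -0.1937, -1.98)  len=2.2097
  (v7,v5,v6) [+-+] → (1.885, -0.1937, 1.98)–(1.885, -0.1937, 0.229656)  len=1.7503

Chained into 1 loop(s):
  loop 1: 8 segments, perimeter = 15.4600
Total perimeter = 15.460


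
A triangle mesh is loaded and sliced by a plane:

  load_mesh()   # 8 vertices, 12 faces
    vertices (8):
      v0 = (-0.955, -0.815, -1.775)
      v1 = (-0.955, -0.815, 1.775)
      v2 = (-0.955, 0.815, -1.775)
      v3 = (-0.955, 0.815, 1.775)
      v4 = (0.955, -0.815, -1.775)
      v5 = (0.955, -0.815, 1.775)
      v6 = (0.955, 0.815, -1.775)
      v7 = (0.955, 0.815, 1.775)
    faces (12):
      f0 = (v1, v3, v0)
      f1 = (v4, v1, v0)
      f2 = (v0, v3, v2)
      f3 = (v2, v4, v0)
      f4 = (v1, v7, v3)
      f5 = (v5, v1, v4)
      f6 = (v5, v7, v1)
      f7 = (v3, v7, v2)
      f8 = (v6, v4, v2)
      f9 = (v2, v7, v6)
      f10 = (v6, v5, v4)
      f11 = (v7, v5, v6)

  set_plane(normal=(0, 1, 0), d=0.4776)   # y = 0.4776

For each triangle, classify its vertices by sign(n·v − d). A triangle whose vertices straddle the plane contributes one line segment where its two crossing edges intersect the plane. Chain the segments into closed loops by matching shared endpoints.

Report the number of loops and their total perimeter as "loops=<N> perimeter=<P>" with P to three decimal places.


loops=1 perimeter=10.920

Straddling triangles (8 of 12):
  (v1,v3,v0) [-+-] → (-0.955, 0.4776, 1.775)–(-0.955, 0.4776, 1.04017)  len=0.7348
  (v0,v3,v2) [-++] → (-0.955, 0.4776, 1.04017)–(-0.955, 0.4776, -1.775)  len=2.8152
  (v2,v4,v0) [+--] → (-0.559642, 0.4776, -1.775)–(-0.955, 0.4776, -1.775)  len=0.3954
  (v1,v7,v3) [-++] → (0.559642, 0.4776, 1.775)–(-0.955, 0.4776, 1.775)  len=1.5146
  (v5,v7,v1) [-+-] → (0.955, 0.4776, 1.775)–(0.559642, 0.4776, 1.775)  len=0.3954
  (v6,v4,v2) [+-+] → (0.955, 0.4776, -1.775)–(-0.559642, 0.4776, -1.775)  len=1.5146
  (v6,v5,v4) [+--] → (0.955, 0.4776, -1.04017)–(0.955, 0.4776, -1.775)  len=0.7348
  (v7,v5,v6) [+-+] → (0.955, 0.4776, 1.775)–(0.955, 0.4776, -1.04017)  len=2.8152

Chained into 1 loop(s):
  loop 1: 8 segments, perimeter = 10.9200
Total perimeter = 10.920


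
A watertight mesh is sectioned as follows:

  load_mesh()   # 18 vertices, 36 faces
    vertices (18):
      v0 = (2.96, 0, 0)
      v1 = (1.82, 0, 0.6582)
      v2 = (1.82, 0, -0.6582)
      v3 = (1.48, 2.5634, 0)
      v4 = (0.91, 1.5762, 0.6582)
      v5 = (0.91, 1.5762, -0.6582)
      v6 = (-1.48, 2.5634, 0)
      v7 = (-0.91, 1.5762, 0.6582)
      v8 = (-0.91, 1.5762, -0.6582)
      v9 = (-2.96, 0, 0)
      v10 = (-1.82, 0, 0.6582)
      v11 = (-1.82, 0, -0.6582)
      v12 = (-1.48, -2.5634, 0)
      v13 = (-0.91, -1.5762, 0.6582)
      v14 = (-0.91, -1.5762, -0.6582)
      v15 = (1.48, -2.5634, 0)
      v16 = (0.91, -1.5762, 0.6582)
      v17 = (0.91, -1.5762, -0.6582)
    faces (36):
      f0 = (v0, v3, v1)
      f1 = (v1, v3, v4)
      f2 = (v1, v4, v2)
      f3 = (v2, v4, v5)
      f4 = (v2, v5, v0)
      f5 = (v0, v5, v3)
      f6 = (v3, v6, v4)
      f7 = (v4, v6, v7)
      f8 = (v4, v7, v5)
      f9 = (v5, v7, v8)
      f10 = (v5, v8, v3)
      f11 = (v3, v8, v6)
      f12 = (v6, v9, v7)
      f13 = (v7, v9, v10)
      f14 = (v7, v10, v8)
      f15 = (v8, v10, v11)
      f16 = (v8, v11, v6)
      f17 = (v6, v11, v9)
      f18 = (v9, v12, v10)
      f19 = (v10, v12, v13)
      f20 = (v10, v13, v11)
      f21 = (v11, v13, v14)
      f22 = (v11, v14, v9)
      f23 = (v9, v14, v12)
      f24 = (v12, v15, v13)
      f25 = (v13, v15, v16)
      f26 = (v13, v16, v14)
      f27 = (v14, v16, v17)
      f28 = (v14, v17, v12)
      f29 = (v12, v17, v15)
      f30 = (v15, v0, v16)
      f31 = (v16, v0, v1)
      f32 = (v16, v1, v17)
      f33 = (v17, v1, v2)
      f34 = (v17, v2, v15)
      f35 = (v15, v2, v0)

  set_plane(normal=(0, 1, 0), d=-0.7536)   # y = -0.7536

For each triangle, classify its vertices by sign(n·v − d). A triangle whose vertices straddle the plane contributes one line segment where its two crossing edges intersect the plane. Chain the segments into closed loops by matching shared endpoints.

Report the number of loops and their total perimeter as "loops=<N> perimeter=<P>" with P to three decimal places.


Straddling triangles (12 of 36):
  (v9,v12,v10) [+-+] → (-2.5249, -0.7536, 0)–(-1.72005, -0.7536, 0.464699)  len=0.9294
  (v10,v12,v13) [+--] → (-1.72005, -0.7536, 0.464699)–(-1.38492, -0.7536, 0.6582)  len=0.3870
  (v10,v13,v11) [+-+] → (-1.38492, -0.7536, 0.6582)–(-1.38492, -0.7536, -0.0288135)  len=0.6870
  (v11,v13,v14) [+--] → (-1.38492, -0.7536, -0.0288135)–(-1.38492, -0.7536, -0.6582)  len=0.6294
  (v11,v14,v9) [+-+] → (-1.38492, -0.7536, -0.6582)–(-1.97987, -0.7536, -0.314693)  len=0.6870
  (v9,v14,v12) [+--] → (-1.97987, -0.7536, -0.314693)–(-2.5249, -0.7536, 0)  len=0.6294
  (v15,v0,v16) [-+-] → (2.5249, -0.7536, 0)–(1.97987, -0.7536, 0.314693)  len=0.6294
  (v16,v0,v1) [-++] → (1.97987, -0.7536, 0.314693)–(1.38492, -0.7536, 0.6582)  len=0.6870
  (v16,v1,v17) [-+-] → (1.38492, -0.7536, 0.6582)–(1.38492, -0.7536, 0.0288135)  len=0.6294
  (v17,v1,v2) [-++] → (1.38492, -0.7536, 0.0288135)–(1.38492, -0.7536, -0.6582)  len=0.6870
  (v17,v2,v15) [-+-] → (1.38492, -0.7536, -0.6582)–(1.72005, -0.7536, -0.464699)  len=0.3870
  (v15,v2,v0) [-++] → (1.72005, -0.7536, -0.464699)–(2.5249, -0.7536, 0)  len=0.9294

Chained into 2 loop(s):
  loop 1: 6 segments, perimeter = 3.9491
  loop 2: 6 segments, perimeter = 3.9491
Total perimeter = 7.898

loops=2 perimeter=7.898


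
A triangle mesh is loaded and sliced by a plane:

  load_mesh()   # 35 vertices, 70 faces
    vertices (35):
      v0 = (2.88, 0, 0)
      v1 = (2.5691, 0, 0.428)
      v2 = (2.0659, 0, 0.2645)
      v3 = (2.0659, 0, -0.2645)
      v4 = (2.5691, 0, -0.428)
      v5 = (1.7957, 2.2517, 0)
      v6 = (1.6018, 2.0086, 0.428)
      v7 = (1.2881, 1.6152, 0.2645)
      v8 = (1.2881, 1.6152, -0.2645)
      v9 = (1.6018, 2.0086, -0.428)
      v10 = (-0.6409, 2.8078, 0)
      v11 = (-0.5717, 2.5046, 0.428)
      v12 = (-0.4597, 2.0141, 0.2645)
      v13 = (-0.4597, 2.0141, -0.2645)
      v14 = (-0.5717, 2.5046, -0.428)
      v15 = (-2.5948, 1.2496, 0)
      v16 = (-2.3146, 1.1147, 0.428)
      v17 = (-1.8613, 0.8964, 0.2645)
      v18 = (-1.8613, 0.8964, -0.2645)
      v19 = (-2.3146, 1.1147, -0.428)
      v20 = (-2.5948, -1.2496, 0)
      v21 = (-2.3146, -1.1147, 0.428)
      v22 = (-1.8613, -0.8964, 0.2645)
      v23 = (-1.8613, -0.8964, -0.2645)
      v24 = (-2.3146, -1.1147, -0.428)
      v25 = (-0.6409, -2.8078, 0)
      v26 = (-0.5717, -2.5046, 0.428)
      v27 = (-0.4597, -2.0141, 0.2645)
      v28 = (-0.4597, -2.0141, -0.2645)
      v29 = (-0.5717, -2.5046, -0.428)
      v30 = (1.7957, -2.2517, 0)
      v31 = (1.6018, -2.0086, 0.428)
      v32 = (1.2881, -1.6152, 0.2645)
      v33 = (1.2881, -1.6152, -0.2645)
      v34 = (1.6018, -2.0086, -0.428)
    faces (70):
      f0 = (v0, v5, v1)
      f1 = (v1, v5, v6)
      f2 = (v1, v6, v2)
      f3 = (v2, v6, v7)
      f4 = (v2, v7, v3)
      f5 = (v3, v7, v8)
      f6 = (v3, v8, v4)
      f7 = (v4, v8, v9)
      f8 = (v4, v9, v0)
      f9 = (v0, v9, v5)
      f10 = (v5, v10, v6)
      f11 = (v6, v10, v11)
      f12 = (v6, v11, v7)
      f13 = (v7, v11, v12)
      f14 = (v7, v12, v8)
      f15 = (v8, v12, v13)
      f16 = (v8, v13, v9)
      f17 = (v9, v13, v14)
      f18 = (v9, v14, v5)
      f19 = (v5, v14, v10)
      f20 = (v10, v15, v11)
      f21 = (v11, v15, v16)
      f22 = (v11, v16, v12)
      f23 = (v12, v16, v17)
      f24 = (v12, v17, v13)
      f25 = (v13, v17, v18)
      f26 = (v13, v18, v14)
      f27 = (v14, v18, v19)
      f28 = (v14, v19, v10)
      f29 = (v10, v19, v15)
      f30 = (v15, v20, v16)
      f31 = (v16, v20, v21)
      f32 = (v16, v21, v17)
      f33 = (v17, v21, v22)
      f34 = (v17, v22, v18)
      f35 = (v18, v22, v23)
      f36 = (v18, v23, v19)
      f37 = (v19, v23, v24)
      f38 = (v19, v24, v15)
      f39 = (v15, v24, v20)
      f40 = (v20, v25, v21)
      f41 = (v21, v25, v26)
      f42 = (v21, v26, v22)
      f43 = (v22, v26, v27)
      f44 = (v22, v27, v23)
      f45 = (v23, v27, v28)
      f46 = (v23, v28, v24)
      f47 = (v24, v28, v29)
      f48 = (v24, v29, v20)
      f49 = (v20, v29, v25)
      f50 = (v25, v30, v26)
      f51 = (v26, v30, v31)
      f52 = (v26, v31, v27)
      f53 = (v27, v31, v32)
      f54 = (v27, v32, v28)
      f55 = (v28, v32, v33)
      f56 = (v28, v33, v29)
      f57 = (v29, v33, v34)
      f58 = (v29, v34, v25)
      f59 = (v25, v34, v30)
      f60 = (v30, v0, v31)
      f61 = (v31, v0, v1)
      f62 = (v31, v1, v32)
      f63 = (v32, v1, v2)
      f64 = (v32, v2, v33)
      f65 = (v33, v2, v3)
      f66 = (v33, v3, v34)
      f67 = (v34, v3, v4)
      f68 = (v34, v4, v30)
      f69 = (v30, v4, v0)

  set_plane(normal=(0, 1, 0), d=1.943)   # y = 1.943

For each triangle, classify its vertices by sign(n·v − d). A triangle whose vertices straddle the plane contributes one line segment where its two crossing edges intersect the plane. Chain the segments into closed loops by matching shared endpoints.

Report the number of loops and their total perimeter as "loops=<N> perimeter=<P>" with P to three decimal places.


loops=2 perimeter=8.430

Straddling triangles (22 of 70):
  (v0,v5,v1) [-+-] → (1.94435, 1.943, 0)–(1.90173, 1.943, 0.0586773)  len=0.0725
  (v1,v5,v6) [-++] → (1.90173, 1.943, 0.0586773)–(1.63339, 1.943, 0.428)  len=0.4565
  (v1,v6,v2) [-+-] → (1.63339, 1.943, 0.428)–(1.61696, 1.943, 0.42266)  len=0.0173
  (v2,v6,v7) [-+-] → (1.61696, 1.943, 0.42266)–(1.54949, 1.943, 0.400736)  len=0.0709
  (v4,v8,v9) [--+] → (1.54949, 1.943, -0.400736)–(1.63339, 1.943, -0.428)  len=0.0882
  (v4,v9,v0) [-+-] → (1.63339, 1.943, -0.428)–(1.64355, 1.943, -0.414022)  len=0.0173
  (v0,v9,v5) [-++] → (1.64355, 1.943, -0.414022)–(1.94435, 1.943, 0)  len=0.5118
  (v6,v11,v7) [++-] → (0.602646, 1.943, 0.32476)–(1.54949, 1.943, 0.400736)  len=0.9499
  (v7,v11,v12) [-++] → (0.602646, 1.943, 0.32476)–(-0.148172, 1.943, 0.2645)  len=0.7532
  (v7,v12,v8) [-+-] → (-0.148172, 1.943, 0.2645)–(-0.148172, 1.943, 0.170211)  len=0.0943
  (v8,v12,v13) [-++] → (-0.148172, 1.943, 0.170211)–(-0.148172, 1.943, -0.2645)  len=0.4347
  (v8,v13,v9) [-++] → (-0.148172, 1.943, -0.2645)–(1.54949, 1.943, -0.400736)  len=1.7031
  (v10,v15,v11) [+-+] → (-1.72531, 1.943, 0)–(-1.47702, 1.943, 0.236474)  len=0.3429
  (v11,v15,v16) [+--] → (-1.47702, 1.943, 0.236474)–(-1.27593, 1.943, 0.428)  len=0.2777
  (v11,v16,v12) [+-+] → (-1.27593, 1.943, 0.428)–(-0.606335, 1.943, 0.277425)  len=0.6863
  (v12,v16,v17) [+--] → (-0.606335, 1.943, 0.277425)–(-0.54886, 1.943, 0.2645)  len=0.0589
  (v12,v17,v13) [+-+] → (-0.54886, 1.943, 0.2645)–(-0.54886, 1.943, -0.230849)  len=0.4953
  (v13,v17,v18) [+--] → (-0.54886, 1.943, -0.230849)–(-0.54886, 1.943, -0.2645)  len=0.0337
  (v13,v18,v14) [+-+] → (-0.54886, 1.943, -0.2645)–(-1.02204, 1.943, -0.370904)  len=0.4850
  (v14,v18,v19) [+--] → (-1.02204, 1.943, -0.370904)–(-1.27593, 1.943, -0.428)  len=0.2602
  (v14,v19,v10) [+-+] → (-1.27593, 1.943, -0.428)–(-1.49579, 1.943, -0.218613)  len=0.3036
  (v10,v19,v15) [+--] → (-1.49579, 1.943, -0.218613)–(-1.72531, 1.943, 0)  len=0.3170

Chained into 2 loop(s):
  loop 1: 12 segments, perimeter = 5.1698
  loop 2: 10 segments, perimeter = 3.2606
Total perimeter = 8.430


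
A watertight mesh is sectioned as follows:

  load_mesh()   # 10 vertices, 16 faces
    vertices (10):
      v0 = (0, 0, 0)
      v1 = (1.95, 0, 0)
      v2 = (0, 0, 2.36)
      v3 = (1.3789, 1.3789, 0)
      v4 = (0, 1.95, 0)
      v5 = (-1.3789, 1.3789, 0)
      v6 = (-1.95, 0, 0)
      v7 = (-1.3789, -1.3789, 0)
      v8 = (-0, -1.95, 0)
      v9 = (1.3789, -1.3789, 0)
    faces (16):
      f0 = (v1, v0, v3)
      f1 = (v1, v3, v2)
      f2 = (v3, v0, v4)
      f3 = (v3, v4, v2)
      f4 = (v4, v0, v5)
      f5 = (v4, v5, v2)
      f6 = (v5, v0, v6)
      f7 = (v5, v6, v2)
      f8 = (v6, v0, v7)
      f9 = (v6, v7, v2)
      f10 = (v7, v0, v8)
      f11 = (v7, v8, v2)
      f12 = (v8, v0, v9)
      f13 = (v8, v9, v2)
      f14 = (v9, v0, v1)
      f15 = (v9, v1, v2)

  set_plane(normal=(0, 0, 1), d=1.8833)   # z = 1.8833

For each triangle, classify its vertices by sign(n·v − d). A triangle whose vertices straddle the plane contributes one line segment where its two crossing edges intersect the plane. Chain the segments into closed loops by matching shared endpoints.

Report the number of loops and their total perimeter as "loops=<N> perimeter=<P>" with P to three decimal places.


Straddling triangles (8 of 16):
  (v1,v3,v2) [--+] → (0.278526, 0.278526, 1.8833)–(0.393883, 0, 1.8833)  len=0.3015
  (v3,v4,v2) [--+] → (0, 0.393883, 1.8833)–(0.278526, 0.278526, 1.8833)  len=0.3015
  (v4,v5,v2) [--+] → (-0.278526, 0.278526, 1.8833)–(0, 0.393883, 1.8833)  len=0.3015
  (v5,v6,v2) [--+] → (-0.393883, 0, 1.8833)–(-0.278526, 0.278526, 1.8833)  len=0.3015
  (v6,v7,v2) [--+] → (-0.278526, -0.278526, 1.8833)–(-0.393883, 0, 1.8833)  len=0.3015
  (v7,v8,v2) [--+] → (0, -0.393883, 1.8833)–(-0.278526, -0.278526, 1.8833)  len=0.3015
  (v8,v9,v2) [--+] → (0.278526, -0.278526, 1.8833)–(0, -0.393883, 1.8833)  len=0.3015
  (v9,v1,v2) [--+] → (0.393883, 0, 1.8833)–(0.278526, -0.278526, 1.8833)  len=0.3015

Chained into 1 loop(s):
  loop 1: 8 segments, perimeter = 2.4118
Total perimeter = 2.412

loops=1 perimeter=2.412


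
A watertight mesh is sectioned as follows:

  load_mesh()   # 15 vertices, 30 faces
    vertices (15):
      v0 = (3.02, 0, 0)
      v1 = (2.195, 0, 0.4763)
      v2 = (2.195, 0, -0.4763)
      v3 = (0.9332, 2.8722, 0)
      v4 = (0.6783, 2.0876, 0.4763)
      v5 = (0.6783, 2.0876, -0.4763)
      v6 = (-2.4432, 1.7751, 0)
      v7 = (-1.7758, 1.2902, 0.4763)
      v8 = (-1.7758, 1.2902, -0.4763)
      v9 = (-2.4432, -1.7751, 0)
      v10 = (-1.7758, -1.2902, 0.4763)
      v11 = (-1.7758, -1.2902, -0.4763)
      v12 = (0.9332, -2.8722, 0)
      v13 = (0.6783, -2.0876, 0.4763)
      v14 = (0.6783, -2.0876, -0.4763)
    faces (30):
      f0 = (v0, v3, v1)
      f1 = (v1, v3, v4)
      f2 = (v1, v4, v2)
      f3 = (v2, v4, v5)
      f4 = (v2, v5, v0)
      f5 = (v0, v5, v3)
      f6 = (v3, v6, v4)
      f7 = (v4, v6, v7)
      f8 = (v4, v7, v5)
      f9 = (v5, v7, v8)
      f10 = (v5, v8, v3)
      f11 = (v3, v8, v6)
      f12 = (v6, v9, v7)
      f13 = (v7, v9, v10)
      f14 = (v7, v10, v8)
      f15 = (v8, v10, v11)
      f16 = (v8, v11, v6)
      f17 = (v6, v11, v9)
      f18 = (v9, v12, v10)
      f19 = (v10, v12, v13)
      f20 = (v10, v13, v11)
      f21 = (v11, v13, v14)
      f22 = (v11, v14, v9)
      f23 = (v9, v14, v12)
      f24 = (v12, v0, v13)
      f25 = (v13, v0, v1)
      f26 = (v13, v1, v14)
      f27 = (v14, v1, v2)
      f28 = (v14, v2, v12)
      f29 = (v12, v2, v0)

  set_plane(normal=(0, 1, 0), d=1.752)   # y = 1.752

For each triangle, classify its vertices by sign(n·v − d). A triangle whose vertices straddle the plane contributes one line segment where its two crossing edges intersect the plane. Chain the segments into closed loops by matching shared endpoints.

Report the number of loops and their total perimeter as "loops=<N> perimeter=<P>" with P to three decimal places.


Straddling triangles (14 of 30):
  (v0,v3,v1) [-+-] → (1.74708, 1.752, 0)–(1.42532, 1.752, 0.185764)  len=0.3715
  (v1,v3,v4) [-++] → (1.42532, 1.752, 0.185764)–(0.922123, 1.752, 0.4763)  len=0.5810
  (v1,v4,v2) [-+-] → (0.922123, 1.752, 0.4763)–(0.922123, 1.752, 0.323161)  len=0.1531
  (v2,v4,v5) [-++] → (0.922123, 1.752, 0.323161)–(0.922123, 1.752, -0.4763)  len=0.7995
  (v2,v5,v0) [-+-] → (0.922123, 1.752, -0.4763)–(1.05475, 1.752, -0.399731)  len=0.1531
  (v0,v5,v3) [-++] → (1.05475, 1.752, -0.399731)–(1.74708, 1.752, 0)  len=0.7994
  (v4,v6,v7) [++-] → (-2.41141, 1.752, 0.0226903)–(-0.354552, 1.752, 0.4763)  len=2.1063
  (v4,v7,v5) [+-+] → (-0.354552, 1.752, 0.4763)–(-0.354552, 1.752, -0.0753813)  len=0.5517
  (v5,v7,v8) [+--] → (-0.354552, 1.752, -0.0753813)–(-0.354552, 1.752, -0.4763)  len=0.4009
  (v5,v8,v3) [+-+] → (-0.354552, 1.752, -0.4763)–(-0.985019, 1.752, -0.337264)  len=0.6456
  (v3,v8,v6) [+-+] → (-0.985019, 1.752, -0.337264)–(-2.41141, 1.752, -0.0226903)  len=1.4607
  (v6,v9,v7) [+--] → (-2.4432, 1.752, 0)–(-2.41141, 1.752, 0.0226903)  len=0.0391
  (v8,v11,v6) [--+] → (-2.43817, 1.752, -0.00358938)–(-2.41141, 1.752, -0.0226903)  len=0.0329
  (v6,v11,v9) [+--] → (-2.43817, 1.752, -0.00358938)–(-2.4432, 1.752, 0)  len=0.0062

Chained into 2 loop(s):
  loop 1: 6 segments, perimeter = 2.8578
  loop 2: 8 segments, perimeter = 5.2433
Total perimeter = 8.101

loops=2 perimeter=8.101


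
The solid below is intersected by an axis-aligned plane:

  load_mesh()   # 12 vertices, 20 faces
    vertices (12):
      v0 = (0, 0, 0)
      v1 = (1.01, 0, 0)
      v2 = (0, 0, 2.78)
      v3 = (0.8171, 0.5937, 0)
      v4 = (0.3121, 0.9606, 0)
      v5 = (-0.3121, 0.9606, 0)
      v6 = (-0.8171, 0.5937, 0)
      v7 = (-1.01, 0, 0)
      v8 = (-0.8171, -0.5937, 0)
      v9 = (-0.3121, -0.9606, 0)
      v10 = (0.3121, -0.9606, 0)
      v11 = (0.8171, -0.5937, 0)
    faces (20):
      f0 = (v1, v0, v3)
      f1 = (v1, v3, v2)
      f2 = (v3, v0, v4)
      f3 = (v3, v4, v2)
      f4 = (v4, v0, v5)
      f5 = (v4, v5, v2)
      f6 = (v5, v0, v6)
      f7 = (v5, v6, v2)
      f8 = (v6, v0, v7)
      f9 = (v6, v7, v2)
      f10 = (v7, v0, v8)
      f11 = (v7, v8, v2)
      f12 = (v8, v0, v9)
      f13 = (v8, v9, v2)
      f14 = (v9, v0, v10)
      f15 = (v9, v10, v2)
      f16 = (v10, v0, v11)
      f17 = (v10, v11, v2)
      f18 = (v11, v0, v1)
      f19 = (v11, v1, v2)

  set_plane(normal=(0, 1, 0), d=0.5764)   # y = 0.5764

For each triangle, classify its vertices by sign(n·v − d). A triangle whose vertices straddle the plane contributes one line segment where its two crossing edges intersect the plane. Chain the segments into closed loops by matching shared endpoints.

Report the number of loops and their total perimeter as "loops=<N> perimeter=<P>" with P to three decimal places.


Straddling triangles (10 of 20):
  (v1,v0,v3) [--+] → (0.79329, 0.5764, 0)–(0.822721, 0.5764, 0)  len=0.0294
  (v1,v3,v2) [-+-] → (0.822721, 0.5764, 0)–(0.79329, 0.5764, 0.0810072)  len=0.0862
  (v3,v0,v4) [+-+] → (0.79329, 0.5764, 0)–(0.187273, 0.5764, 0)  len=0.6060
  (v3,v4,v2) [++-] → (0.187273, 0.5764, 1.11188)–(0.79329, 0.5764, 0.0810072)  len=1.1958
  (v4,v0,v5) [+-+] → (0.187273, 0.5764, 0)–(-0.187273, 0.5764, 0)  len=0.3745
  (v4,v5,v2) [++-] → (-0.187273, 0.5764, 1.11188)–(0.187273, 0.5764, 1.11188)  len=0.3745
  (v5,v0,v6) [+-+] → (-0.187273, 0.5764, 0)–(-0.79329, 0.5764, 0)  len=0.6060
  (v5,v6,v2) [++-] → (-0.79329, 0.5764, 0.0810072)–(-0.187273, 0.5764, 1.11188)  len=1.1958
  (v6,v0,v7) [+--] → (-0.79329, 0.5764, 0)–(-0.822721, 0.5764, 0)  len=0.0294
  (v6,v7,v2) [+--] → (-0.822721, 0.5764, 0)–(-0.79329, 0.5764, 0.0810072)  len=0.0862

Chained into 1 loop(s):
  loop 1: 10 segments, perimeter = 4.5840
Total perimeter = 4.584

loops=1 perimeter=4.584


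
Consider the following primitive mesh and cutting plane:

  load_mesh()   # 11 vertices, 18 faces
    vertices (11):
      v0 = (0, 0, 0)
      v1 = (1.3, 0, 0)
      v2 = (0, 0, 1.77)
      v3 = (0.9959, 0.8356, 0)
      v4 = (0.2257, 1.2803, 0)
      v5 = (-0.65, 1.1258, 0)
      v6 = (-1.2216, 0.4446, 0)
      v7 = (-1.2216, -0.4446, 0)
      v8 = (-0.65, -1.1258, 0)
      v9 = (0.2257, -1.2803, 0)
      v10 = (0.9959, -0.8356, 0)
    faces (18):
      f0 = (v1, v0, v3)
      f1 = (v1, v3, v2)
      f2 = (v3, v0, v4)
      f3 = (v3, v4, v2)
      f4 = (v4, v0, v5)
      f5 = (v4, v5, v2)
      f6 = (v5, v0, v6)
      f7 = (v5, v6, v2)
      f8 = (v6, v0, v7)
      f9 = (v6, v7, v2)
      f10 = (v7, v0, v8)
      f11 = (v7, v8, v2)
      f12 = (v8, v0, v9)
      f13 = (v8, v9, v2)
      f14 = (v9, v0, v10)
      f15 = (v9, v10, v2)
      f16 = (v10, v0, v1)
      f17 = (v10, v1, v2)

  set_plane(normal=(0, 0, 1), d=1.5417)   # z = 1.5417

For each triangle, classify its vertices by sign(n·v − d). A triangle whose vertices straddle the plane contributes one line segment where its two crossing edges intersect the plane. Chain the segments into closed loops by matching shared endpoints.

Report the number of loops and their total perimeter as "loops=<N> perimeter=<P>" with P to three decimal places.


loops=1 perimeter=1.032

Straddling triangles (9 of 18):
  (v1,v3,v2) [--+] → (0.128454, 0.107778, 1.5417)–(0.167678, 0, 1.5417)  len=0.1147
  (v3,v4,v2) [--+] → (0.0291115, 0.165137, 1.5417)–(0.128454, 0.107778, 1.5417)  len=0.1147
  (v4,v5,v2) [--+] → (-0.083839, 0.145209, 1.5417)–(0.0291115, 0.165137, 1.5417)  len=0.1147
  (v5,v6,v2) [--+] → (-0.157566, 0.0573459, 1.5417)–(-0.083839, 0.145209, 1.5417)  len=0.1147
  (v6,v7,v2) [--+] → (-0.157566, -0.0573459, 1.5417)–(-0.157566, 0.0573459, 1.5417)  len=0.1147
  (v7,v8,v2) [--+] → (-0.083839, -0.145209, 1.5417)–(-0.157566, -0.0573459, 1.5417)  len=0.1147
  (v8,v9,v2) [--+] → (0.0291115, -0.165137, 1.5417)–(-0.083839, -0.145209, 1.5417)  len=0.1147
  (v9,v10,v2) [--+] → (0.128454, -0.107778, 1.5417)–(0.0291115, -0.165137, 1.5417)  len=0.1147
  (v10,v1,v2) [--+] → (0.167678, 0, 1.5417)–(0.128454, -0.107778, 1.5417)  len=0.1147

Chained into 1 loop(s):
  loop 1: 9 segments, perimeter = 1.0323
Total perimeter = 1.032


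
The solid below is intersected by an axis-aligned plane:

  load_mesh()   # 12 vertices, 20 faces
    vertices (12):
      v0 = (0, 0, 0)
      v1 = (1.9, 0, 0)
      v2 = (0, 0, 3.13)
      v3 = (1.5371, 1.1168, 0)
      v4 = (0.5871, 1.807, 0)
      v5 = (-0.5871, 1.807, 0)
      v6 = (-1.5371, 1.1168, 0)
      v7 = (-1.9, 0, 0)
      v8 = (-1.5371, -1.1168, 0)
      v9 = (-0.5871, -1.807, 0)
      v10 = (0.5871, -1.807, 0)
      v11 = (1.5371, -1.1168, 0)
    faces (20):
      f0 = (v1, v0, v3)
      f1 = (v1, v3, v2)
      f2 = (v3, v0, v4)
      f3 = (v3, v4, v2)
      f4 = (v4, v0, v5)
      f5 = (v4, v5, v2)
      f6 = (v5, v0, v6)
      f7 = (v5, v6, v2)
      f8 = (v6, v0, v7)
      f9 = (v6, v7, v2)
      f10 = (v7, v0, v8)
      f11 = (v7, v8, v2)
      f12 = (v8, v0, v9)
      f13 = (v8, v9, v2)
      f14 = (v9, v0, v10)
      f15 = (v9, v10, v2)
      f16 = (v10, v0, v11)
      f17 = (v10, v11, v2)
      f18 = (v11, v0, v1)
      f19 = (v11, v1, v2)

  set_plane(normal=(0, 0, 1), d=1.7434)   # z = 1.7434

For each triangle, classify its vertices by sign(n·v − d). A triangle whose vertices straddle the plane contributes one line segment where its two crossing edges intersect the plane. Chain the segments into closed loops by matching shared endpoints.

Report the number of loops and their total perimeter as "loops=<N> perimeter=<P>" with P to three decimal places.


Straddling triangles (10 of 20):
  (v1,v3,v2) [--+] → (0.68094, 0.494746, 1.7434)–(0.841706, 0, 1.7434)  len=0.5202
  (v3,v4,v2) [--+] → (0.260087, 0.800507, 1.7434)–(0.68094, 0.494746, 1.7434)  len=0.5202
  (v4,v5,v2) [--+] → (-0.260087, 0.800507, 1.7434)–(0.260087, 0.800507, 1.7434)  len=0.5202
  (v5,v6,v2) [--+] → (-0.68094, 0.494746, 1.7434)–(-0.260087, 0.800507, 1.7434)  len=0.5202
  (v6,v7,v2) [--+] → (-0.841706, 0, 1.7434)–(-0.68094, 0.494746, 1.7434)  len=0.5202
  (v7,v8,v2) [--+] → (-0.68094, -0.494746, 1.7434)–(-0.841706, 0, 1.7434)  len=0.5202
  (v8,v9,v2) [--+] → (-0.260087, -0.800507, 1.7434)–(-0.68094, -0.494746, 1.7434)  len=0.5202
  (v9,v10,v2) [--+] → (0.260087, -0.800507, 1.7434)–(-0.260087, -0.800507, 1.7434)  len=0.5202
  (v10,v11,v2) [--+] → (0.68094, -0.494746, 1.7434)–(0.260087, -0.800507, 1.7434)  len=0.5202
  (v11,v1,v2) [--+] → (0.841706, 0, 1.7434)–(0.68094, -0.494746, 1.7434)  len=0.5202

Chained into 1 loop(s):
  loop 1: 10 segments, perimeter = 5.2020
Total perimeter = 5.202

loops=1 perimeter=5.202


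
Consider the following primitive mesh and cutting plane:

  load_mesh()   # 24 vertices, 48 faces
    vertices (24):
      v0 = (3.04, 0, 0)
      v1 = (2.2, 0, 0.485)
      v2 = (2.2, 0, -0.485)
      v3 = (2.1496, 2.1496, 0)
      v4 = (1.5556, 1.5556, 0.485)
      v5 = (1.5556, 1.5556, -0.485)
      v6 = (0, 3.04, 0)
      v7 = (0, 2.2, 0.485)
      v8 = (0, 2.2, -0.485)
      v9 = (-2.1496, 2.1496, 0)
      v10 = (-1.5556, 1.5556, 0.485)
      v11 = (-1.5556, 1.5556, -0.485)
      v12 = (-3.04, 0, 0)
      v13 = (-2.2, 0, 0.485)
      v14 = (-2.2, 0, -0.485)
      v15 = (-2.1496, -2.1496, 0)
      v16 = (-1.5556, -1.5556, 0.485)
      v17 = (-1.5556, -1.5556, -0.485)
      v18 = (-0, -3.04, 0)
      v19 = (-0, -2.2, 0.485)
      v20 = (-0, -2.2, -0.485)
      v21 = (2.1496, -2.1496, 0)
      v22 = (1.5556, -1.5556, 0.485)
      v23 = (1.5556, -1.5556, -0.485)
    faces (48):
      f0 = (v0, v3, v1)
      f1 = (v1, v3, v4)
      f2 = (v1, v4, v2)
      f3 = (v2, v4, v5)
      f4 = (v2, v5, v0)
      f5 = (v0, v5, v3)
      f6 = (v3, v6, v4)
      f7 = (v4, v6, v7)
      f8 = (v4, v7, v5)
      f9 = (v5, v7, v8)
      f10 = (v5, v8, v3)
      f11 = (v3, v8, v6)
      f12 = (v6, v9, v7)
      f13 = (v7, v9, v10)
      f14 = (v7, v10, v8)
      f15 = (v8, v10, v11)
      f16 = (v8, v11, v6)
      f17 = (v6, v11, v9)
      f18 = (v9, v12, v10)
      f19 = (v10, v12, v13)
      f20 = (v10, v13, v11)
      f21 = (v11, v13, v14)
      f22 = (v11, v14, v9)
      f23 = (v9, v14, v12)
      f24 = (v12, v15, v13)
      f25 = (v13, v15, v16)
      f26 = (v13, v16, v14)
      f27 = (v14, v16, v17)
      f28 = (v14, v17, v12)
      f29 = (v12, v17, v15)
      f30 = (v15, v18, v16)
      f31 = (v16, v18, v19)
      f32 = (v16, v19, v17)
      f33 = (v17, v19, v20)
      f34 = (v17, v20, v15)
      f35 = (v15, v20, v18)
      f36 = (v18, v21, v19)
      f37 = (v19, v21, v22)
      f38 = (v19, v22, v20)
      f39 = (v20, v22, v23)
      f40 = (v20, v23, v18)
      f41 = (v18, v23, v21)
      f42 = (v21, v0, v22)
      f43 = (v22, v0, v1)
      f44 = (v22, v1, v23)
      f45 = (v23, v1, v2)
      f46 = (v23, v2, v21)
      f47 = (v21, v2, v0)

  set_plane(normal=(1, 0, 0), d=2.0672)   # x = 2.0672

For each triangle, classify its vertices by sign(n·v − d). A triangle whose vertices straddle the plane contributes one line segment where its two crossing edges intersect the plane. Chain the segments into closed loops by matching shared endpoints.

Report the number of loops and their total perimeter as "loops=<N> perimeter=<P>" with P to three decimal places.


Straddling triangles (16 of 48):
  (v1,v3,v4) [++-] → (2.0672, 2.0672, 0.0672795)–(2.0672, 0.320583, 0.485)  len=1.7959
  (v1,v4,v2) [+-+] → (2.0672, 0.320583, 0.485)–(2.0672, 0.320583, -0.285099)  len=0.7701
  (v2,v4,v5) [+--] → (2.0672, 0.320583, -0.285099)–(2.0672, 0.320583, -0.485)  len=0.1999
  (v2,v5,v0) [+-+] → (2.0672, 0.320583, -0.485)–(2.0672, 1.01946, -0.317844)  len=0.7186
  (v0,v5,v3) [+-+] → (2.0672, 1.01946, -0.317844)–(2.0672, 2.0672, -0.0672795)  len=1.0773
  (v3,v6,v4) [+--] → (2.0672, 2.18373, 0)–(2.0672, 2.0672, 0.0672795)  len=0.1346
  (v5,v8,v3) [--+] → (2.0672, 2.15153, -0.0185914)–(2.0672, 2.0672, -0.0672795)  len=0.0974
  (v3,v8,v6) [+--] → (2.0672, 2.15153, -0.0185914)–(2.0672, 2.18373, 0)  len=0.0372
  (v18,v21,v19) [-+-] → (2.0672, -2.18373, 0)–(2.0672, -2.15153, 0.0185914)  len=0.0372
  (v19,v21,v22) [-+-] → (2.0672, -2.15153, 0.0185914)–(2.0672, -2.0672, 0.0672795)  len=0.0974
  (v18,v23,v21) [--+] → (2.0672, -2.0672, -0.0672795)–(2.0672, -2.18373, 0)  len=0.1346
  (v21,v0,v22) [++-] → (2.0672, -1.01946, 0.317844)–(2.0672, -2.0672, 0.0672795)  len=1.0773
  (v22,v0,v1) [-++] → (2.0672, -1.01946, 0.317844)–(2.0672, -0.320583, 0.485)  len=0.7186
  (v22,v1,v23) [-+-] → (2.0672, -0.320583, 0.485)–(2.0672, -0.320583, 0.285099)  len=0.1999
  (v23,v1,v2) [-++] → (2.0672, -0.320583, 0.285099)–(2.0672, -0.320583, -0.485)  len=0.7701
  (v23,v2,v21) [-++] → (2.0672, -0.320583, -0.485)–(2.0672, -2.0672, -0.0672795)  len=1.7959

Chained into 2 loop(s):
  loop 1: 8 segments, perimeter = 4.8309
  loop 2: 8 segments, perimeter = 4.8309
Total perimeter = 9.662

loops=2 perimeter=9.662
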